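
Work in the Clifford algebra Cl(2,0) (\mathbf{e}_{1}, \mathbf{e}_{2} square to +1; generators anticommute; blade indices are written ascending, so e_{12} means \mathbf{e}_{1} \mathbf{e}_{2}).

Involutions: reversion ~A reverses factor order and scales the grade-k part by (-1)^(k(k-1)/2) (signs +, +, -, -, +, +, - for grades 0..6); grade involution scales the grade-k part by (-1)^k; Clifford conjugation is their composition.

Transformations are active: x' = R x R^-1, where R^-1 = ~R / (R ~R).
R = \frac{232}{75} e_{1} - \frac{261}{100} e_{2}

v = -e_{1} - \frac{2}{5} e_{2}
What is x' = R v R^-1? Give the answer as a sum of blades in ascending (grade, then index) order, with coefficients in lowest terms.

~R = \frac{232}{75} e_{1} - \frac{261}{100} e_{2}, and R ~R = \frac{1474273}{90000}, so R^-1 = ~R / (\frac{1474273}{90000}).
R v = -\frac{1537}{750} - \frac{5771}{1500} e_{12}
Answer: \frac{1981}{8765} e_{1} + \frac{1846}{1753} e_{2}


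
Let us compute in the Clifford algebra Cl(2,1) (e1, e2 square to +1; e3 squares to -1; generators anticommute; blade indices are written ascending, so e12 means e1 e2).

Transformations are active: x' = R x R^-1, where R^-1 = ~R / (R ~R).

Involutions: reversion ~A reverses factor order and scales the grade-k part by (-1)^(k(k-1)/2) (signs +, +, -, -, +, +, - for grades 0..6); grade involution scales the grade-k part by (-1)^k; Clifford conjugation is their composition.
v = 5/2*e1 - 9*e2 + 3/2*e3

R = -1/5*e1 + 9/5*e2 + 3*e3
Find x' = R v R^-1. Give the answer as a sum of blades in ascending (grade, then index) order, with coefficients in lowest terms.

~R = -1/5*e1 + 9/5*e2 + 3*e3, and R ~R = -143/25, so R^-1 = ~R / (-143/25).
R v = -106/5 - 27/10*e12 - 39/5*e13 + 297/10*e23
Answer: -1139/286*e1 + 3195/143*e2 + 5931/286*e3


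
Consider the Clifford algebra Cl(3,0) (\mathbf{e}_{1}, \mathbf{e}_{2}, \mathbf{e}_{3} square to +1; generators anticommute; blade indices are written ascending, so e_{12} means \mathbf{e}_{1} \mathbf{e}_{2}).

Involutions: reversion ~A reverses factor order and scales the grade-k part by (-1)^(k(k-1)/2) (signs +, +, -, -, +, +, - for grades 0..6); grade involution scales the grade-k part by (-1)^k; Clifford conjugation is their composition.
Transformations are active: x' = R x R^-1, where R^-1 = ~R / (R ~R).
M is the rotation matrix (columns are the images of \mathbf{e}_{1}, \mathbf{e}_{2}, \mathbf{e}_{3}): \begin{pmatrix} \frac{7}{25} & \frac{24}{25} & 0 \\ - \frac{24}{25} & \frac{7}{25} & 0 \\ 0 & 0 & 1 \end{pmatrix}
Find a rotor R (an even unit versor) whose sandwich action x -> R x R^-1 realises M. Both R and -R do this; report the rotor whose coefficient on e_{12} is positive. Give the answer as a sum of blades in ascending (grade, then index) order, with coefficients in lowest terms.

Method: write R = a + b12*e_{12} + b13*e_{13} + b23*e_{23} with a^2 + b12^2 + b13^2 + b23^2 = 1 (so R^-1 = ~R). Expanding the columns R e_j ~R gives tr M = 4a^2 - 1 and, from the antisymmetric part, M21 - M12 = -4a*b12, M13 - M31 = 4a*b13, M32 - M23 = -4a*b23.
Here tr M = \frac{39}{25}, so a^2 = (1 + tr M)/4 = \frac{16}{25} and a = ±\frac{4}{5}. Taking a = \frac{4}{5}: M21 - M12 = -\frac{48}{25}, M13 - M31 = 0, M32 - M23 = 0, giving b12 = \frac{3}{5}, b13 = 0, b23 = 0, i.e. R = \frac{4}{5} + \frac{3}{5} e_{12}.
Its e_{12} coefficient is already positive.
Answer: \frac{4}{5} + \frac{3}{5} e_{12}. Recall the cover is two-to-one: with M of trace \frac{39}{25}, both preimages act alike, and the stated e_{12} sign chooses the sheet.


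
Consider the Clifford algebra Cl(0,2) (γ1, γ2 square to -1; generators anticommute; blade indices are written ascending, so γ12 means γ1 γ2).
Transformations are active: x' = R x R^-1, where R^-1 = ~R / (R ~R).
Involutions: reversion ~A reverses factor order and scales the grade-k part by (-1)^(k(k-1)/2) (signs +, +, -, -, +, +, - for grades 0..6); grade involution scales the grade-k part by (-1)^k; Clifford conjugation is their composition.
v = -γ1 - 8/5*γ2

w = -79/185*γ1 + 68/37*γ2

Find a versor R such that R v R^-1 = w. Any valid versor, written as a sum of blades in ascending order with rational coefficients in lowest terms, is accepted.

Reasoning: v^2 = w^2 = -89/25 since conjugation preserves the quadratic form; R = v + w = -264/185*γ1 + 44/185*γ2 is then valid when invertible, keeping its own part and reversing (v - w)/2.
Answer: -264/185*γ1 + 44/185*γ2


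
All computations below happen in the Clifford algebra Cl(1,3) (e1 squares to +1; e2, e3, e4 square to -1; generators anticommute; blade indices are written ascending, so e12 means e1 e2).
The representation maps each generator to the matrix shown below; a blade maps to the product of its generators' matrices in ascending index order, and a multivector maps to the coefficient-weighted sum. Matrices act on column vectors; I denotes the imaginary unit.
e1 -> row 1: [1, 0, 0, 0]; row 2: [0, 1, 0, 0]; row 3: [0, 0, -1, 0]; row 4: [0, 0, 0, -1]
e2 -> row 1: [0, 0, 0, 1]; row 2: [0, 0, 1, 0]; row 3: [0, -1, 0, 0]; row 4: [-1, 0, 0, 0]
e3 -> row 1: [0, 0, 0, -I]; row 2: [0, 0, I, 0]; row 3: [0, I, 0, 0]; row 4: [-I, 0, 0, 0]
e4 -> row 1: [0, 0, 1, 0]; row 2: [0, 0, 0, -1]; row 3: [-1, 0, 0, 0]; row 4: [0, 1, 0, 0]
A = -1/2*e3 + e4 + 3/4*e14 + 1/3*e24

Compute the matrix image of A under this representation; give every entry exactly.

Bivector images (products of the table entries): rho(e14) = rho(e1)rho(e4) = row 1: [0, 0, 1, 0]; row 2: [0, 0, 0, -1]; row 3: [1, 0, 0, 0]; row 4: [0, -1, 0, 0]; rho(e24) = rho(e2)rho(e4) = row 1: [0, 1, 0, 0]; row 2: [-1, 0, 0, 0]; row 3: [0, 0, 0, 1]; row 4: [0, 0, -1, 0].
M = (-1/2)*rho(e3) + (1)*rho(e4) + (3/4)*rho(e14) + (1/3)*rho(e24), summed entrywise:
Answer: row 1: [0, 1/3, 7/4, I/2]; row 2: [-1/3, 0, -I/2, -7/4]; row 3: [-1/4, -I/2, 0, 1/3]; row 4: [I/2, 1/4, -1/3, 0]


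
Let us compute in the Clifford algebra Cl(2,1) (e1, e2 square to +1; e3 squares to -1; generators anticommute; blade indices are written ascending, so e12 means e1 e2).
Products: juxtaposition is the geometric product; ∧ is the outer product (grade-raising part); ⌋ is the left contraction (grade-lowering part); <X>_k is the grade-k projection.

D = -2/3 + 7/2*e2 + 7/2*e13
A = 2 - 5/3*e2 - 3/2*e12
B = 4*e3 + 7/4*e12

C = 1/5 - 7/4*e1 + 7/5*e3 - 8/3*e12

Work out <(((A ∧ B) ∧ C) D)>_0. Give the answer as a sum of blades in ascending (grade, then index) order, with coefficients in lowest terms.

step 1: 8*e3 + 7/2*e12 - 20/3*e23 - 6*e123
step 2: 8/5*e3 + 7/10*e12 + 14*e13 - 4/3*e23 - 179/30*e123
step 3: 49 + 161/20*e1 + 1253/60*e2 + 18/5*e3 + 21/5*e12 + 231/20*e13 - 1289/180*e23 - 2026/45*e123
step 4: 49
Answer: 49


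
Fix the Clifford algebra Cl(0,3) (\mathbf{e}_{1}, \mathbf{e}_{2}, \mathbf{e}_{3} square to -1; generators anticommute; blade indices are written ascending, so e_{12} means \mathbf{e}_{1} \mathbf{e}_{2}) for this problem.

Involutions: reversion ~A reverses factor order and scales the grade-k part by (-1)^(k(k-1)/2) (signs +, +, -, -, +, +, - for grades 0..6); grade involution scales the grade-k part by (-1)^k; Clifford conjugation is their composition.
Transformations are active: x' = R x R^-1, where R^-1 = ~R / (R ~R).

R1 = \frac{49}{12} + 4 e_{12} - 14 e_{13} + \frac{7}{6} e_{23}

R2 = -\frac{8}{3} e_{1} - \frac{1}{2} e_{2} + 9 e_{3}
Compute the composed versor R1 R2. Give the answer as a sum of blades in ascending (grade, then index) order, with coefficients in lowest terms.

Distribute over the terms of R2 (each basis-blade product reordered to ascending indices, repeated generators contracted through their squares):
R1 (-\frac{8}{3} e_{1}) = -\frac{98}{9} e_{1} - \frac{32}{3} e_{2} + \frac{112}{3} e_{3} - \frac{28}{9} e_{123}
R1 (-\frac{1}{2} e_{2}) = 2 e_{1} - \frac{49}{24} e_{2} - \frac{7}{12} e_{3} - 7 e_{123}
R1 (9 e_{3}) = 126 e_{1} - \frac{21}{2} e_{2} + \frac{147}{4} e_{3} + 36 e_{123}
Summing the partial products and collecting blades:
Answer: \frac{1054}{9} e_{1} - \frac{557}{24} e_{2} + \frac{147}{2} e_{3} + \frac{233}{9} e_{123}


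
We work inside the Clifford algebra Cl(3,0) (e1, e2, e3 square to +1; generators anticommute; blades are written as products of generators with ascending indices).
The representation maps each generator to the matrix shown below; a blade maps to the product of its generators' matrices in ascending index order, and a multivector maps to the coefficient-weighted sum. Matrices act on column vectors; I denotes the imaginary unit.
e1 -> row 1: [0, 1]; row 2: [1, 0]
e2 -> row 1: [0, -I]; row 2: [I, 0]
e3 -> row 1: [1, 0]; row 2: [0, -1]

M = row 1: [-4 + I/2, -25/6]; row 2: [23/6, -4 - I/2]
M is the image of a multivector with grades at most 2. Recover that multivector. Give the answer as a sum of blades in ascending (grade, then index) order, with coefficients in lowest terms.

Method: 1, rho(e1), rho(e2), rho(e3) form a trace-orthogonal basis of the 2x2 complex matrices (tr(X Y) = 2 if X = Y, else 0), so M = m0*1 + m1*rho(e1) + m2*rho(e2) + m3*rho(e3) with m0 = tr(M)/2 = -4, m1 = tr(M rho(e1))/2 = -1/6, m2 = tr(M rho(e2))/2 = -4*I, m3 = tr(M rho(e3))/2 = I/2.
Multiplying table entries, the bivector images are rho(e1 e2) = I*rho(e3), rho(e1 e3) = -I*rho(e2), rho(e2 e3) = I*rho(e1); with real blade coefficients the real parts of m0..m3 are the coefficients of 1, e1, e2, e3 and the imaginary parts give the bivectors (e2 e3: Im m1, e1 e3: -Im m2, e1 e2: Im m3).
Answer: -4 - 1/6*e1 + 1/2*e1 e2 + 4*e1 e3


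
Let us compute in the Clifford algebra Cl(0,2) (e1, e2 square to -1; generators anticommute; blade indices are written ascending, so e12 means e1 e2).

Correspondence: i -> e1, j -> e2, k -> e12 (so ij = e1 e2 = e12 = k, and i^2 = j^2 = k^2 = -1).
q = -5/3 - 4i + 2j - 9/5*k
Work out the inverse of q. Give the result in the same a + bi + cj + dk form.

In blades: q = -5/3 - 4*e1 + 2*e2 - 9/5*e12.
With qbar = -5/3 + 4*e1 - 2*e2 + 9/5*e12 (scalar fixed, mapped units negated), q qbar = 5854/225 (the sum of squared coefficients), so q^-1 = qbar / (5854/225) = -375/5854 + 450/2927*e1 - 225/2927*e2 + 405/5854*e12; translating back:
Answer: -375/5854 + 450/2927*i - 225/2927*j + 405/5854*k


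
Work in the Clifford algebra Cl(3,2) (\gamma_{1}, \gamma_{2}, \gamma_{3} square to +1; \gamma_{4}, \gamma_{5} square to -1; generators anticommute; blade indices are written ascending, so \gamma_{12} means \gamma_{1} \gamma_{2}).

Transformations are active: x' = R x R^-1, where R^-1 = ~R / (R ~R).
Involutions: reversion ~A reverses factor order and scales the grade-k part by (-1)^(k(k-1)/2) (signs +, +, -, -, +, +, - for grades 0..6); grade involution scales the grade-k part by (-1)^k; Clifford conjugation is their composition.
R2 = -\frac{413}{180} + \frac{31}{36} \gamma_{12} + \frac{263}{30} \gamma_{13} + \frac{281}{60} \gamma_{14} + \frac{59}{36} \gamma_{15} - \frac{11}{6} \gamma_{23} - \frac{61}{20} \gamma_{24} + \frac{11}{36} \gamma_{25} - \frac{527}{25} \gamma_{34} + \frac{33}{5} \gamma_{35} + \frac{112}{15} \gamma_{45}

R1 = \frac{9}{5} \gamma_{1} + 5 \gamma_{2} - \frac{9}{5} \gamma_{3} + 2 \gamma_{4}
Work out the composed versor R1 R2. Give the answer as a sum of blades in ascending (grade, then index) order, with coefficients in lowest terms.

Distribute over the terms of R1 (each basis-blade product reordered to ascending indices, repeated generators contracted through their squares):
(\frac{9}{5} \gamma_{1}) R2 = -\frac{413}{100} \gamma_{1} + \frac{31}{20} \gamma_{2} + \frac{789}{50} \gamma_{3} + \frac{843}{100} \gamma_{4} + \frac{59}{20} \gamma_{5} - \frac{33}{10} \gamma_{123} - \frac{549}{100} \gamma_{124} + \frac{11}{20} \gamma_{125} - \frac{4743}{125} \gamma_{134} + \frac{297}{25} \gamma_{135} + \frac{336}{25} \gamma_{145}
(5 \gamma_{2}) R2 = -\frac{155}{36} \gamma_{1} - \frac{413}{36} \gamma_{2} - \frac{55}{6} \gamma_{3} - \frac{61}{4} \gamma_{4} + \frac{55}{36} \gamma_{5} - \frac{263}{6} \gamma_{123} - \frac{281}{12} \gamma_{124} - \frac{295}{36} \gamma_{125} - \frac{527}{5} \gamma_{234} + 33 \gamma_{235} + \frac{112}{3} \gamma_{245}
(-\frac{9}{5} \gamma_{3}) R2 = \frac{789}{50} \gamma_{1} - \frac{33}{10} \gamma_{2} + \frac{413}{100} \gamma_{3} + \frac{4743}{125} \gamma_{4} - \frac{297}{25} \gamma_{5} - \frac{31}{20} \gamma_{123} + \frac{843}{100} \gamma_{134} + \frac{59}{20} \gamma_{135} - \frac{549}{100} \gamma_{234} + \frac{11}{20} \gamma_{235} - \frac{336}{25} \gamma_{345}
(2 \gamma_{4}) R2 = \frac{281}{30} \gamma_{1} - \frac{61}{10} \gamma_{2} - \frac{1054}{25} \gamma_{3} - \frac{413}{90} \gamma_{4} - \frac{224}{15} \gamma_{5} + \frac{31}{18} \gamma_{124} + \frac{263}{15} \gamma_{134} - \frac{59}{18} \gamma_{145} - \frac{11}{3} \gamma_{234} - \frac{11}{18} \gamma_{245} - \frac{66}{5} \gamma_{345}
Summing the partial products and collecting blades:
Answer: \frac{752}{45} \gamma_{1} - \frac{1739}{90} \gamma_{2} - \frac{377}{12} \gamma_{3} + \frac{29852}{1125} \gamma_{4} - \frac{10051}{450} \gamma_{5} - \frac{2921}{60} \gamma_{123} - \frac{12233}{450} \gamma_{124} - \frac{344}{45} \gamma_{125} - \frac{17971}{1500} \gamma_{134} + \frac{1483}{100} \gamma_{135} + \frac{4573}{450} \gamma_{145} - \frac{34367}{300} \gamma_{234} + \frac{671}{20} \gamma_{235} + \frac{661}{18} \gamma_{245} - \frac{666}{25} \gamma_{345}


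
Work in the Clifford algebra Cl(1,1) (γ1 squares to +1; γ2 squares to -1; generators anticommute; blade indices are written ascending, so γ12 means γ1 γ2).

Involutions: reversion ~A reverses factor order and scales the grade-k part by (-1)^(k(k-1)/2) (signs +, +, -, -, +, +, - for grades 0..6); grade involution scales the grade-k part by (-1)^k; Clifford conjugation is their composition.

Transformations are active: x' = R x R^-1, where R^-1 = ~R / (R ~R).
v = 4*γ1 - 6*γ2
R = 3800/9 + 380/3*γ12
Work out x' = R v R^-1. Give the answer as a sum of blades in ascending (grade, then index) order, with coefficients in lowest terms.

~R = 3800/9 - 380/3*γ12, and R ~R = 13140400/81, so R^-1 = ~R / (13140400/81).
R v = 22040/9*γ1 - 3040*γ2
Answer: 796/91*γ1 - 894/91*γ2


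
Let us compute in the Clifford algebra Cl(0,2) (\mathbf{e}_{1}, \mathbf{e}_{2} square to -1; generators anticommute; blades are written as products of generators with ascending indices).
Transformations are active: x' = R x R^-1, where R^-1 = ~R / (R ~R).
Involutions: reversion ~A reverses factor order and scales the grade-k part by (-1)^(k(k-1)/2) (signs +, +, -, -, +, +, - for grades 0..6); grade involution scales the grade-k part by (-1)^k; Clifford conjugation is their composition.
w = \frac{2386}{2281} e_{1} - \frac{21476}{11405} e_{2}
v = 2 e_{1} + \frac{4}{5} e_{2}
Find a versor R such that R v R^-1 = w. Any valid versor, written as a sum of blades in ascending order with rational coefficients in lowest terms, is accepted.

R = v + w = \frac{6948}{2281} e_{1} - \frac{12352}{11405} e_{2} works: the equal norms (-\frac{116}{25}) guarantee its sandwich swaps v into w.
Answer: \frac{6948}{2281} e_{1} - \frac{12352}{11405} e_{2}


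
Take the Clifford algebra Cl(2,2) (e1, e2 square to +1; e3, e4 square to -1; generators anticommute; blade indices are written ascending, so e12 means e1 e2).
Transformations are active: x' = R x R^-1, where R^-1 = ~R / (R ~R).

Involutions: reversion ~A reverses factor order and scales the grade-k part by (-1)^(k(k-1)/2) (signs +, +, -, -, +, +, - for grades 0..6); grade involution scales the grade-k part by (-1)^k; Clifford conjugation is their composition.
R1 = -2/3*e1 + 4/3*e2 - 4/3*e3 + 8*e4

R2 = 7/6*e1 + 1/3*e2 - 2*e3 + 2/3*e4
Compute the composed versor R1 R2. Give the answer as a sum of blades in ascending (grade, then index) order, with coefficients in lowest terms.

Distribute over the terms of R1 (each basis-blade product reordered to ascending indices, repeated generators contracted through their squares):
(-2/3*e1) R2 = -7/9 - 2/9*e12 + 4/3*e13 - 4/9*e14
(4/3*e2) R2 = 4/9 - 14/9*e12 - 8/3*e23 + 8/9*e24
(-4/3*e3) R2 = -8/3 + 14/9*e13 + 4/9*e23 - 8/9*e34
(8*e4) R2 = -16/3 - 28/3*e14 - 8/3*e24 + 16*e34
Summing the partial products and collecting blades:
Answer: -25/3 - 16/9*e12 + 26/9*e13 - 88/9*e14 - 20/9*e23 - 16/9*e24 + 136/9*e34


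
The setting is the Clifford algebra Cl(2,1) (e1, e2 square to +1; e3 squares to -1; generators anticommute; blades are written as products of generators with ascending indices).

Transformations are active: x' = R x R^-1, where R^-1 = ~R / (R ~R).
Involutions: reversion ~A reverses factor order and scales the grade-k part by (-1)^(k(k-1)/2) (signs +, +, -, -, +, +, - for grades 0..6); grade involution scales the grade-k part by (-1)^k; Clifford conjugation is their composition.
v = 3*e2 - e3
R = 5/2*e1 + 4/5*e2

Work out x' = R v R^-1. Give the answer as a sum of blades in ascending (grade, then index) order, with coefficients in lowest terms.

~R = 5/2*e1 + 4/5*e2, and R ~R = 689/100, so R^-1 = ~R / (689/100).
R v = 12/5 + 15/2*e1 e2 - 5/2*e1 e3 - 4/5*e2 e3
Answer: 1200/689*e1 - 1683/689*e2 + e3


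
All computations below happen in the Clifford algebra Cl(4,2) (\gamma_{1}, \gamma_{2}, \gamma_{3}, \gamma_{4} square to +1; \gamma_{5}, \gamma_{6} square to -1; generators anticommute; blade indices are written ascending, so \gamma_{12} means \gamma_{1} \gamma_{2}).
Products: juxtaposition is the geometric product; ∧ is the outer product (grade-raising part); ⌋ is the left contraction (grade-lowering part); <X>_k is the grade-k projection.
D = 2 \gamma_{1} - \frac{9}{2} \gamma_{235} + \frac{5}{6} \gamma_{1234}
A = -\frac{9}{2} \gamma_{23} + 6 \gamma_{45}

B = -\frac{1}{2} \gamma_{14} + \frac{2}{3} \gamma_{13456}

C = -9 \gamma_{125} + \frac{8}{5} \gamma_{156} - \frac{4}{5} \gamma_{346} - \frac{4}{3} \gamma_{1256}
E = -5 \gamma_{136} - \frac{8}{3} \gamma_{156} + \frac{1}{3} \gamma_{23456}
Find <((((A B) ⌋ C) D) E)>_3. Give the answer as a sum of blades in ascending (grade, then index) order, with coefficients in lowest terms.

step 1: 3 \gamma_{15} + 4 \gamma_{136} + \frac{9}{4} \gamma_{1234} - 3 \gamma_{12456}
step 2: 27 \gamma_{2} + \frac{24}{5} \gamma_{6} + 4 \gamma_{26}
step 3: -54 \gamma_{12} - \frac{48}{5} \gamma_{16} - \frac{243}{2} \gamma_{35} + 8 \gamma_{126} - \frac{45}{2} \gamma_{134} + 18 \gamma_{356} - \frac{10}{3} \gamma_{1346} + \frac{108}{5} \gamma_{2356} + 4 \gamma_{12346}
step 4: -48 \gamma_{3} + \frac{358}{15} \gamma_{4} - \frac{128}{5} \gamma_{5} - 48 \gamma_{13} - \frac{266}{3} \gamma_{15} - 40 \gamma_{23} + 26 \gamma_{24} - \frac{64}{3} \gamma_{25} - \frac{225}{2} \gamma_{46} + \frac{288}{5} \gamma_{123} + \frac{962}{9} \gamma_{125} - 324 \gamma_{136} - \frac{1215}{2} \gamma_{156} - 270 \gamma_{236} + \frac{81}{2} \gamma_{246} - 144 \gamma_{256} - \frac{80}{9} \gamma_{345} + \frac{15}{2} \gamma_{1256} - \frac{8}{3} \gamma_{1345} - \frac{32}{3} \gamma_{2345} + 60 \gamma_{3456} + \frac{16}{5} \gamma_{12345} - 18 \gamma_{13456}
step 5: \frac{288}{5} \gamma_{123} + \frac{962}{9} \gamma_{125} - 324 \gamma_{136} - \frac{1215}{2} \gamma_{156} - 270 \gamma_{236} + \frac{81}{2} \gamma_{246} - 144 \gamma_{256} - \frac{80}{9} \gamma_{345}
Answer: \frac{288}{5} \gamma_{123} + \frac{962}{9} \gamma_{125} - 324 \gamma_{136} - \frac{1215}{2} \gamma_{156} - 270 \gamma_{236} + \frac{81}{2} \gamma_{246} - 144 \gamma_{256} - \frac{80}{9} \gamma_{345}


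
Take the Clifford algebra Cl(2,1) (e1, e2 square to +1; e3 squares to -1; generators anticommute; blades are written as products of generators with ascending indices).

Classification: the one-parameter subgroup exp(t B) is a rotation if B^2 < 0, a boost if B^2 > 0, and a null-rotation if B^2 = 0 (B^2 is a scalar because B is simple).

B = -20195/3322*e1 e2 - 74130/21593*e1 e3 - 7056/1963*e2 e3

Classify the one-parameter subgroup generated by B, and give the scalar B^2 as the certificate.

B^2 term by term: the squares give (-20195/3322)^2*(e1 e2)^2 + (-74130/21593)^2*(e1 e3)^2 + (-7056/1963)^2*(e2 e3)^2 = 407838025/11035684*(-1) + 5495256900/466257649*(+1) + 49787136/3853369*(+1) = -49/4 (each basis 2-blade squares to minus the product of its generators' squares); cross terms between blades sharing an index anticommute and cancel. So B^2 = -49/4.
Answer: rotation, certificate B^2 = -49/4. The invariant at work: B^2 = -49/4 is unchanged by conjugation, hence its sign classifies the subgroup whatever basis B is written in.


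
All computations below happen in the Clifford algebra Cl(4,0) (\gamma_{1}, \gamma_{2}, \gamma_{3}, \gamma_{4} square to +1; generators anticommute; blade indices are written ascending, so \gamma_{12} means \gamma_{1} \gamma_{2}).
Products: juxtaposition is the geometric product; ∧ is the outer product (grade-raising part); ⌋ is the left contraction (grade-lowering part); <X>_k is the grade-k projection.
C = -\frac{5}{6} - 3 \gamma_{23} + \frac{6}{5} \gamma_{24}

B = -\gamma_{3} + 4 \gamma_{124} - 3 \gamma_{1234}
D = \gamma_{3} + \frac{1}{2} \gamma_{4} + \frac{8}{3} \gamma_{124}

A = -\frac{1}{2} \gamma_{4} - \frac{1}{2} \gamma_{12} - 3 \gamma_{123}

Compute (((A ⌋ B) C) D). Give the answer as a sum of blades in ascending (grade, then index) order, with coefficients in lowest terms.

step 1: -7 \gamma_{4} - 2 \gamma_{12} - \frac{3}{2} \gamma_{34} - \frac{3}{2} \gamma_{123}
step 2: -\frac{9}{2} \gamma_{1} + \frac{42}{5} \gamma_{2} + \frac{35}{6} \gamma_{4} + \frac{5}{3} \gamma_{12} + 6 \gamma_{13} - \frac{12}{5} \gamma_{14} - \frac{9}{5} \gamma_{23} - \frac{9}{2} \gamma_{24} + \frac{5}{4} \gamma_{34} + \frac{5}{4} \gamma_{123} + \frac{9}{5} \gamma_{134} + 21 \gamma_{234}
step 3: \frac{35}{12} + \frac{84}{5} \gamma_{1} - \frac{209}{20} \gamma_{2} + \frac{5}{8} \gamma_{3} - \frac{205}{36} \gamma_{4} + \frac{605}{36} \gamma_{12} - \frac{298}{5} \gamma_{13} - \frac{529}{20} \gamma_{14} + \frac{237}{10} \gamma_{23} - \frac{144}{5} \gamma_{24} - \frac{55}{6} \gamma_{34} + 5 \gamma_{123} + \frac{5}{6} \gamma_{124} + \frac{51}{5} \gamma_{134} + \frac{98}{5} \gamma_{234} + \frac{5}{8} \gamma_{1234}
Answer: \frac{35}{12} + \frac{84}{5} \gamma_{1} - \frac{209}{20} \gamma_{2} + \frac{5}{8} \gamma_{3} - \frac{205}{36} \gamma_{4} + \frac{605}{36} \gamma_{12} - \frac{298}{5} \gamma_{13} - \frac{529}{20} \gamma_{14} + \frac{237}{10} \gamma_{23} - \frac{144}{5} \gamma_{24} - \frac{55}{6} \gamma_{34} + 5 \gamma_{123} + \frac{5}{6} \gamma_{124} + \frac{51}{5} \gamma_{134} + \frac{98}{5} \gamma_{234} + \frac{5}{8} \gamma_{1234}


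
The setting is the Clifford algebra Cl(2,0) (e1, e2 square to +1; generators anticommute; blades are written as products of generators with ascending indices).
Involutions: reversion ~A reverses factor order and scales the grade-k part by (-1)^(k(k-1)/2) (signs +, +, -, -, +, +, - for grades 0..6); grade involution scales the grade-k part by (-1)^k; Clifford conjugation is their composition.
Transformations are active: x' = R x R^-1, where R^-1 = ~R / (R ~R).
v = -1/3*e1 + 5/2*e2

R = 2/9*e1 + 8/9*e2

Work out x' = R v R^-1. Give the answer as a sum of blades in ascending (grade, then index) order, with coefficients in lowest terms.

~R = 2/9*e1 + 8/9*e2, and R ~R = 68/81, so R^-1 = ~R / (68/81).
R v = 58/27 + 23/27*e1 e2
Answer: 25/17*e1 + 209/102*e2


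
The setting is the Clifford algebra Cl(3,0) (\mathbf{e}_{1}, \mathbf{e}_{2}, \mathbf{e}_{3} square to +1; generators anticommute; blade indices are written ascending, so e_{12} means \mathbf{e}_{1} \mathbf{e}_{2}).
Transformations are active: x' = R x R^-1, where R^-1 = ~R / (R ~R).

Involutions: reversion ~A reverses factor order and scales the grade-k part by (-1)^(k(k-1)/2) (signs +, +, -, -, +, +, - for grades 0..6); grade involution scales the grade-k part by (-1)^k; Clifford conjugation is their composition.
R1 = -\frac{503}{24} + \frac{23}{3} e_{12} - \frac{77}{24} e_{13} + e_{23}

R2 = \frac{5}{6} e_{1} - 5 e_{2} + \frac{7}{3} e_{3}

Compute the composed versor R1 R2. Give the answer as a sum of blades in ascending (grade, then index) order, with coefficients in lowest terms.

Distribute over the terms of R2 (each basis-blade product reordered to ascending indices, repeated generators contracted through their squares):
R1 (\frac{5}{6} e_{1}) = -\frac{2515}{144} e_{1} - \frac{115}{18} e_{2} + \frac{385}{144} e_{3} + \frac{5}{6} e_{123}
R1 (-5 e_{2}) = -\frac{115}{3} e_{1} + \frac{2515}{24} e_{2} + 5 e_{3} - \frac{385}{24} e_{123}
R1 (\frac{7}{3} e_{3}) = -\frac{539}{72} e_{1} + \frac{7}{3} e_{2} - \frac{3521}{72} e_{3} + \frac{161}{9} e_{123}
Summing the partial products and collecting blades:
Answer: -\frac{9113}{144} e_{1} + \frac{7253}{72} e_{2} - \frac{1979}{48} e_{3} + \frac{193}{72} e_{123}


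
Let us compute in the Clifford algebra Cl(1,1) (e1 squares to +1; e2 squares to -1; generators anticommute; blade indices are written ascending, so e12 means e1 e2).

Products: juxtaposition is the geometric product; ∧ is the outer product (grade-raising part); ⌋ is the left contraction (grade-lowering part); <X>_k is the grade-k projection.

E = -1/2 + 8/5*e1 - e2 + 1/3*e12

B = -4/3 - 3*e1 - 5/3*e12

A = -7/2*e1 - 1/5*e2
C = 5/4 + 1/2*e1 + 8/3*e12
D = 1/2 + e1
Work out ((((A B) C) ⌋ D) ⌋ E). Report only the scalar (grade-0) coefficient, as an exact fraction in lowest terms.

step 1: 21/2 + 5*e1 + 61/10*e2 - 3/5*e12
step 2: 561/40 + 833/30*e1 + 2551/120*e2 + 121/5*e12
step 3: 8347/240 + 561/40*e1
step 4: 12121/2400 + 8347/150*e1 - 1445/48*e2 + 8347/720*e12
Answer: 12121/2400


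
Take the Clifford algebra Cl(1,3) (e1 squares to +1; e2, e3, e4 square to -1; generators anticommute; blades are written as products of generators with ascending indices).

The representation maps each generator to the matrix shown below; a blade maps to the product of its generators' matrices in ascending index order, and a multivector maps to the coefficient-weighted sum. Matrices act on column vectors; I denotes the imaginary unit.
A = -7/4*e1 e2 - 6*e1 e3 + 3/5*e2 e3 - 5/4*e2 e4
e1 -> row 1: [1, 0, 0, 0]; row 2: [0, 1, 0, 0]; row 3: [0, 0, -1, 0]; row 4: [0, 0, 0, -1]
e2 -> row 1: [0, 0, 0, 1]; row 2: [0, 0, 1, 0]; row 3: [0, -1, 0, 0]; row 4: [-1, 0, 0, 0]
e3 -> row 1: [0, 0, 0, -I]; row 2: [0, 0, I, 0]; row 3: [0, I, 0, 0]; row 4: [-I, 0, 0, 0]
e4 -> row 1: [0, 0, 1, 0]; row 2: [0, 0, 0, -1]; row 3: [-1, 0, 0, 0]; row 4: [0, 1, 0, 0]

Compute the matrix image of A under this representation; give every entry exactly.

Bivector images (products of the table entries): rho(e1 e2) = rho(e1)rho(e2) = row 1: [0, 0, 0, 1]; row 2: [0, 0, 1, 0]; row 3: [0, 1, 0, 0]; row 4: [1, 0, 0, 0]; rho(e1 e3) = rho(e1)rho(e3) = row 1: [0, 0, 0, -I]; row 2: [0, 0, I, 0]; row 3: [0, -I, 0, 0]; row 4: [I, 0, 0, 0]; rho(e2 e3) = rho(e2)rho(e3) = row 1: [-I, 0, 0, 0]; row 2: [0, I, 0, 0]; row 3: [0, 0, -I, 0]; row 4: [0, 0, 0, I]; rho(e2 e4) = rho(e2)rho(e4) = row 1: [0, 1, 0, 0]; row 2: [-1, 0, 0, 0]; row 3: [0, 0, 0, 1]; row 4: [0, 0, -1, 0].
M = (-7/4)*rho(e1 e2) + (-6)*rho(e1 e3) + (3/5)*rho(e2 e3) + (-5/4)*rho(e2 e4), summed entrywise:
Answer: row 1: [-3*I/5, -5/4, 0, -7/4 + 6*I]; row 2: [5/4, 3*I/5, -7/4 - 6*I, 0]; row 3: [0, -7/4 + 6*I, -3*I/5, -5/4]; row 4: [-7/4 - 6*I, 0, 5/4, 3*I/5]


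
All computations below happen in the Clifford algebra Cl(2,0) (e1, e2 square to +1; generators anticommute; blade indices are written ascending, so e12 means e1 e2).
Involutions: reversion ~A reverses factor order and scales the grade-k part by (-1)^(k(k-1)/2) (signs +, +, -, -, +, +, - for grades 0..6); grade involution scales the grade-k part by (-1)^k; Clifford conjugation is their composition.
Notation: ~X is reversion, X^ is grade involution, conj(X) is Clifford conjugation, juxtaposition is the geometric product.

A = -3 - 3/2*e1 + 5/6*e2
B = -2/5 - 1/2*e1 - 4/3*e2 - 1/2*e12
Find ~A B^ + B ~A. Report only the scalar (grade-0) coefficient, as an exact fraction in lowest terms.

first term: 281/180 - 29/60*e1 - 43/12*e2 - 11/12*e12
second term: 151/180 + 101/60*e1 + 35/12*e2 - 11/12*e12
Answer: 12/5


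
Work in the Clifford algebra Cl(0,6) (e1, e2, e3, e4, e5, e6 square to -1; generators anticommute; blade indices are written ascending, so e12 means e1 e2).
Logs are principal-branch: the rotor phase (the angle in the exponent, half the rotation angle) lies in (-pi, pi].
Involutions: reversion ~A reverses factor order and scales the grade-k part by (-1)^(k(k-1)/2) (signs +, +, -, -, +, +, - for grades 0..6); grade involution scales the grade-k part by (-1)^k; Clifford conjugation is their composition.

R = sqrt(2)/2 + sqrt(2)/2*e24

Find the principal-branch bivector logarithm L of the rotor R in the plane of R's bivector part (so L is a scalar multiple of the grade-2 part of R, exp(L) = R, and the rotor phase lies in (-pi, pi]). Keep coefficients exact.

The scalar part of R is sqrt(2)/2, and that scalar determines the rotor phase on the principal branch; recovering the unit plane as bivector-part over sine of the phase gives L = phase * plane.
Concretely: cos(phase) = sqrt(2)/2 gives phase = ±pi/4, and since phase/sin(phase) is even the sign is immaterial: L = (phase/sin(phase)) * <R>_2 = (sqrt(2)*pi/4) * <R>_2.
Answer: pi/4*e24


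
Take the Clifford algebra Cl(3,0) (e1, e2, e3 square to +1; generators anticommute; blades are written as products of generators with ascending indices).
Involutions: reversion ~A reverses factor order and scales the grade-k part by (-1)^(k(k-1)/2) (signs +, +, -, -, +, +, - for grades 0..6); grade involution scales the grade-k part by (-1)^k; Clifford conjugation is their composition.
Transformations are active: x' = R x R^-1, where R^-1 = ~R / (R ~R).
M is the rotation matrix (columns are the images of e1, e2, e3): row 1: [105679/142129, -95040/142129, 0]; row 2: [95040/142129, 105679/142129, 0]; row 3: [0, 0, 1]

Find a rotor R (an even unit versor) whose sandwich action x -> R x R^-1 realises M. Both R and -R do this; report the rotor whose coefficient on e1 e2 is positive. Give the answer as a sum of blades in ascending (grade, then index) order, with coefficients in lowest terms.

Method: write R = a + b12*e1 e2 + b13*e1 e3 + b23*e2 e3 with a^2 + b12^2 + b13^2 + b23^2 = 1 (so R^-1 = ~R). Expanding the columns R e_j ~R gives tr M = 4a^2 - 1 and, from the antisymmetric part, M21 - M12 = -4a*b12, M13 - M31 = 4a*b13, M32 - M23 = -4a*b23.
Here tr M = 353487/142129, so a^2 = (1 + tr M)/4 = 123904/142129 and a = ±352/377. Taking a = 352/377: M21 - M12 = 190080/142129, M13 - M31 = 0, M32 - M23 = 0, giving b12 = -135/377, b13 = 0, b23 = 0, i.e. R = 352/377 - 135/377*e1 e2.
Its e1 e2 coefficient is negative, so report the other preimage -R.
Answer: -352/377 + 135/377*e1 e2. Sheet selection: the two-to-one cover makes ±R indistinguishable at the matrix level (trace 353487/142129), so uniqueness comes from the required sign on e1 e2.


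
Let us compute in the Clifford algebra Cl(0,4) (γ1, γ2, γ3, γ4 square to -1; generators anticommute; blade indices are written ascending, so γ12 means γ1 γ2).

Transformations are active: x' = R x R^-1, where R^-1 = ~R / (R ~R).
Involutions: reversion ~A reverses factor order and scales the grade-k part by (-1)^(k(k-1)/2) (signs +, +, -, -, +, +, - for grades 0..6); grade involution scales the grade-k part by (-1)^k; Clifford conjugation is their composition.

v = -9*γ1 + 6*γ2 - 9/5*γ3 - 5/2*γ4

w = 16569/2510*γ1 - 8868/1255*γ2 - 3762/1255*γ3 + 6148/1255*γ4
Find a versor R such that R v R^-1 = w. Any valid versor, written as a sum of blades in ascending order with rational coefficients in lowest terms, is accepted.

Take R = v + w = -6021/2510*γ1 - 1338/1255*γ2 - 6021/1255*γ3 + 6021/2510*γ4. Because q(v) = q(w) = -12649/100, conjugation by R sends v exactly to w.
Answer: -6021/2510*γ1 - 1338/1255*γ2 - 6021/1255*γ3 + 6021/2510*γ4


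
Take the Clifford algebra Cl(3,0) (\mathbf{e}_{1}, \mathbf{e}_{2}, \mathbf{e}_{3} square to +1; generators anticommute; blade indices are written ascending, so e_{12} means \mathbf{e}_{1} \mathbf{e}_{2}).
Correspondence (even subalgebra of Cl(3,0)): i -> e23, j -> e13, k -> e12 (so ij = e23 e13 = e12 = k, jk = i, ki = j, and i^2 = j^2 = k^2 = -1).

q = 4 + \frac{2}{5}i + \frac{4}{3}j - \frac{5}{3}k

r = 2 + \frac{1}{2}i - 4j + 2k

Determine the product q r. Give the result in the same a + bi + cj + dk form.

In blades: q = 4 - \frac{5}{3} e_{12} + \frac{4}{3} e_{13} + \frac{2}{5} e_{23}, r = 2 + 2 e_{12} - 4 e_{13} + \frac{1}{2} e_{23}.
Distribute q over r term by term (generator squares from the signature, products reordered to ascending indices): (4)*r = 8 + 8 e_{12} - 16 e_{13} + 2 e_{23}; (-\frac{5}{3} e_{12})*r = \frac{10}{3} - \frac{10}{3} e_{12} - \frac{5}{6} e_{13} - \frac{20}{3} e_{23}; (\frac{4}{3} e_{13})*r = \frac{16}{3} - \frac{2}{3} e_{12} + \frac{8}{3} e_{13} + \frac{8}{3} e_{23}; (\frac{2}{5} e_{23})*r = -\frac{1}{5} - \frac{8}{5} e_{12} - \frac{4}{5} e_{13} + \frac{4}{5} e_{23}.
Sum: \frac{247}{15} + \frac{12}{5} e_{12} - \frac{449}{30} e_{13} - \frac{6}{5} e_{23}; translating back through the correspondence:
Answer: \frac{247}{15} - \frac{6}{5}i - \frac{449}{30}j + \frac{12}{5}k


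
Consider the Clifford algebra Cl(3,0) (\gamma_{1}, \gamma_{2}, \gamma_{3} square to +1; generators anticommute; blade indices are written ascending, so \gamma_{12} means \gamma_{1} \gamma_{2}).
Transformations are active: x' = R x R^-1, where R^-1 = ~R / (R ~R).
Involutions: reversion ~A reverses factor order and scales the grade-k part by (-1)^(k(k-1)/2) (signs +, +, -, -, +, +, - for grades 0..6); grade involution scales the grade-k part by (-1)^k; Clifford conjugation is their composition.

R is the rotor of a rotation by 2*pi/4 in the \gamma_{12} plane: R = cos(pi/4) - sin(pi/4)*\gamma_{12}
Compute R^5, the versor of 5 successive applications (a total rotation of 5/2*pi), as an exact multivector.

Half-angle bookkeeping: 5 applications in \gamma_{12} add up to rotor phase 5*pi/4 = \frac{5 \pi}{4}, so R^5 = cos(\frac{5 \pi}{4}) - sin(\frac{5 \pi}{4})*\gamma_{12}.
cos(\frac{5 \pi}{4}) = - \frac{\sqrt{2}}{2} and sin(\frac{5 \pi}{4}) = - \frac{\sqrt{2}}{2}, so R^5 = - \frac{\sqrt{2}}{2} + \frac{\sqrt{2}}{2} \gamma_{12}. The net rotation is 1/2*pi (after discarding 1 full turn, each of which contributes a factor -1 to the rotor); the rotor keeps the half-angle phase exactly.
Answer: - \frac{\sqrt{2}}{2} + \frac{\sqrt{2}}{2} \gamma_{12}


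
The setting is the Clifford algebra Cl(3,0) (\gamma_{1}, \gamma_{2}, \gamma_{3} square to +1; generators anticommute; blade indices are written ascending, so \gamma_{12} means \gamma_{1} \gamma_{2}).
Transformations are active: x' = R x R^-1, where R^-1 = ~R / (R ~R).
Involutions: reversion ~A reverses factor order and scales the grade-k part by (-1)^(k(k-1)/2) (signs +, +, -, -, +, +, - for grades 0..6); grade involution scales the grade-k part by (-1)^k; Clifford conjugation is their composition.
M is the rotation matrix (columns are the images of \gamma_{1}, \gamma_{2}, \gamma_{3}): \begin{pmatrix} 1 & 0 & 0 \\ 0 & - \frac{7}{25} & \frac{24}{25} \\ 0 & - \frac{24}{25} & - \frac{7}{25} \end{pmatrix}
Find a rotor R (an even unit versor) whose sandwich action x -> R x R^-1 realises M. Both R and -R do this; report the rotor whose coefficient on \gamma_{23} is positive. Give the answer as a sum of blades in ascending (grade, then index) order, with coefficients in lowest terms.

Method: write R = a + b12*\gamma_{12} + b13*\gamma_{13} + b23*\gamma_{23} with a^2 + b12^2 + b13^2 + b23^2 = 1 (so R^-1 = ~R). Expanding the columns R e_j ~R gives tr M = 4a^2 - 1 and, from the antisymmetric part, M21 - M12 = -4a*b12, M13 - M31 = 4a*b13, M32 - M23 = -4a*b23.
Here tr M = \frac{11}{25}, so a^2 = (1 + tr M)/4 = \frac{9}{25} and a = ±\frac{3}{5}. Taking a = \frac{3}{5}: M21 - M12 = 0, M13 - M31 = 0, M32 - M23 = -\frac{48}{25}, giving b12 = 0, b13 = 0, b23 = \frac{4}{5}, i.e. R = \frac{3}{5} + \frac{4}{5} \gamma_{23}.
Its \gamma_{23} coefficient is already positive.
Answer: \frac{3}{5} + \frac{4}{5} \gamma_{23}. Recall the cover is two-to-one: with M of trace \frac{11}{25}, both preimages act alike, and the stated \gamma_{23} sign chooses the sheet.


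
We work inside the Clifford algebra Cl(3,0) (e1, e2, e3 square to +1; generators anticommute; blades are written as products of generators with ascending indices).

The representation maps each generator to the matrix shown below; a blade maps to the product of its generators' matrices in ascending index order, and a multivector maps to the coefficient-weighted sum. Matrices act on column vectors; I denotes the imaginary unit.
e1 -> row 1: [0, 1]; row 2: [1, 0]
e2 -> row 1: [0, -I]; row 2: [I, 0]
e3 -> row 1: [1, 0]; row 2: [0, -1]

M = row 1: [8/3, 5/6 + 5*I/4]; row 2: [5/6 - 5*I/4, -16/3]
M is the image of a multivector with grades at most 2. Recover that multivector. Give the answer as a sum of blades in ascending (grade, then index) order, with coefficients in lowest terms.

Method: 1, rho(e1), rho(e2), rho(e3) form a trace-orthogonal basis of the 2x2 complex matrices (tr(X Y) = 2 if X = Y, else 0), so M = m0*1 + m1*rho(e1) + m2*rho(e2) + m3*rho(e3) with m0 = tr(M)/2 = -4/3, m1 = tr(M rho(e1))/2 = 5/6, m2 = tr(M rho(e2))/2 = -5/4, m3 = tr(M rho(e3))/2 = 4.
Multiplying table entries, the bivector images are rho(e1 e2) = I*rho(e3), rho(e1 e3) = -I*rho(e2), rho(e2 e3) = I*rho(e1); with real blade coefficients the real parts of m0..m3 are the coefficients of 1, e1, e2, e3 and the imaginary parts give the bivectors (e2 e3: Im m1, e1 e3: -Im m2, e1 e2: Im m3).
Answer: -4/3 + 5/6*e1 - 5/4*e2 + 4*e3


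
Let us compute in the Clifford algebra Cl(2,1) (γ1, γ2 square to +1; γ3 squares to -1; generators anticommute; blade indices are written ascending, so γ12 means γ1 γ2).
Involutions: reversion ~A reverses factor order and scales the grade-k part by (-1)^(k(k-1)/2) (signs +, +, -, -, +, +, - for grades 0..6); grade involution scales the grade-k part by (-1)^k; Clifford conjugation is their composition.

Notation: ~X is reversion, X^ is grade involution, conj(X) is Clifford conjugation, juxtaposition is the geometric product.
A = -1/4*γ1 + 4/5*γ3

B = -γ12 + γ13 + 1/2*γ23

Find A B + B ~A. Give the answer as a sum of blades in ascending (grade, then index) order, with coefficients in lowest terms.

first term: 4/5*γ1 + 13/20*γ2 - 1/4*γ3 - 37/40*γ123
second term: -4/5*γ1 - 13/20*γ2 + 1/4*γ3 - 37/40*γ123
Answer: -37/20*γ123


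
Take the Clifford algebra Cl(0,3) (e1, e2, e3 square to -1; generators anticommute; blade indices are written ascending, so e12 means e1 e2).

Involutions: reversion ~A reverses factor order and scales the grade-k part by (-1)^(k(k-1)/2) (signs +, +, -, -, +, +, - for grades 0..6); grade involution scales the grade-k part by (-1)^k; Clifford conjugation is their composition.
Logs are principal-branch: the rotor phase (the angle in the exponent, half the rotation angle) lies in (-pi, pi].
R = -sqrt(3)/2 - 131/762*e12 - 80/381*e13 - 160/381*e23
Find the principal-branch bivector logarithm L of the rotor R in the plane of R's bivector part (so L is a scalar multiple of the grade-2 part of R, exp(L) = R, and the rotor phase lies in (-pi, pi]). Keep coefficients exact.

The scalar part of R is -sqrt(3)/2, and that scalar determines the rotor phase on the principal branch; recovering the unit plane as bivector-part over sine of the phase gives L = phase * plane.
Concretely: cos(phase) = -sqrt(3)/2 gives phase = ±5*pi/6, and since phase/sin(phase) is even the sign is immaterial: L = (phase/sin(phase)) * <R>_2 = (5*pi/3) * <R>_2.
Answer: -655*pi/2286*e12 - 400*pi/1143*e13 - 800*pi/1143*e23


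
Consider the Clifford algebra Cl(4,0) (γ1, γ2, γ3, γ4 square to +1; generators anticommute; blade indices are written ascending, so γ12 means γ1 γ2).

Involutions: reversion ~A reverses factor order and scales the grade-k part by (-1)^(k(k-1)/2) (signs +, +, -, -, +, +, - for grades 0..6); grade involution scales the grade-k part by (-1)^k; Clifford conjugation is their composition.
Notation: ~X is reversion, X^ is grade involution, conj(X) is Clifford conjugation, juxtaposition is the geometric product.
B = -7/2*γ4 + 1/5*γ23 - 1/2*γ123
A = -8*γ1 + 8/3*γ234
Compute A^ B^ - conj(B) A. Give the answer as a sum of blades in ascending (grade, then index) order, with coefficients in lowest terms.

first term: 8/15*γ4 + 80/3*γ14 - 16/3*γ23 + 8/5*γ123
second term: 8/15*γ4 + 88/3*γ14 + 40/3*γ23 + 8/5*γ123
Answer: -8/3*γ14 - 56/3*γ23


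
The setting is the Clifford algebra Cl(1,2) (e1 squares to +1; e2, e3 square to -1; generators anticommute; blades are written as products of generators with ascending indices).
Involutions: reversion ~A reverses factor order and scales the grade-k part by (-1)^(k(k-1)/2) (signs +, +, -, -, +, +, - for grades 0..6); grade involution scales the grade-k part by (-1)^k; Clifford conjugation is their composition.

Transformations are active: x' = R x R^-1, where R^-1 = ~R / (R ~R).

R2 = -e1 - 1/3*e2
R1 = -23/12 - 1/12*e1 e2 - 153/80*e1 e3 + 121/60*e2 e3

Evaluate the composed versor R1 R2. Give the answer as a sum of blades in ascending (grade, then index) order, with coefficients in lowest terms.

Distribute over the terms of R2 (each basis-blade product reordered to ascending indices, repeated generators contracted through their squares):
R1 (-e1) = 23/12*e1 - 1/12*e2 - 153/80*e3 - 121/60*e1 e2 e3
R1 (-1/3*e2) = -1/36*e1 + 23/36*e2 - 121/180*e3 - 51/80*e1 e2 e3
Summing the partial products and collecting blades:
Answer: 17/9*e1 + 5/9*e2 - 1861/720*e3 - 637/240*e1 e2 e3
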